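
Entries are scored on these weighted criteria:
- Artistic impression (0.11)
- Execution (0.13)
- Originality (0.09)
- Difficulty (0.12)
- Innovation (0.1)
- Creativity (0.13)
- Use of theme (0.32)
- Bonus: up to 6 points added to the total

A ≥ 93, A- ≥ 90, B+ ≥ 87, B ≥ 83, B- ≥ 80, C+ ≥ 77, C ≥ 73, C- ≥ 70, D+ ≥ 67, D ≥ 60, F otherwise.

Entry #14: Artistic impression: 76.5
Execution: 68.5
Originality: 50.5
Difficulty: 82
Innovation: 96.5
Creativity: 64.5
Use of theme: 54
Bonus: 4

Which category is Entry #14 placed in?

Weighted total:
  Artistic impression 76.5 × 0.11 = 8.415
  Execution 68.5 × 0.13 = 8.905
  Originality 50.5 × 0.09 = 4.545
  Difficulty 82 × 0.12 = 9.84
  Innovation 96.5 × 0.1 = 9.65
  Creativity 64.5 × 0.13 = 8.385
  Use of theme 54 × 0.32 = 17.28
Sum = 67.02
Bonus: 67.02 + 4 = 71.02
71.02 is ≥ 70 and < 73 → C-

C-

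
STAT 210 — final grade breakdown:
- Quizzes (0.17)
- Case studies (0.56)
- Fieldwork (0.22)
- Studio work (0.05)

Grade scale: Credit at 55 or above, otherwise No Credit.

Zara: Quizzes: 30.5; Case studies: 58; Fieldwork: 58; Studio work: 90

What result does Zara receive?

Weighted total:
  Quizzes 30.5 × 0.17 = 5.185
  Case studies 58 × 0.56 = 32.48
  Fieldwork 58 × 0.22 = 12.76
  Studio work 90 × 0.05 = 4.5
Sum = 54.925
54.925 < 55 → No Credit

No Credit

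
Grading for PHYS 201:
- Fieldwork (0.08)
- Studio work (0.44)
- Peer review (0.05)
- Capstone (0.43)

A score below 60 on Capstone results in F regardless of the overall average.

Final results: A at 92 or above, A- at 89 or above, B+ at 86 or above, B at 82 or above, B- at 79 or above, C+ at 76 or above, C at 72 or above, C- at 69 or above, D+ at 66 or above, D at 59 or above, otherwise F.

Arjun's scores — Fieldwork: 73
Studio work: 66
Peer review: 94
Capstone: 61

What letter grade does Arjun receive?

Capstone score 61 ≥ 60: minimum met.
Weighted total:
  Fieldwork 73 × 0.08 = 5.84
  Studio work 66 × 0.44 = 29.04
  Peer review 94 × 0.05 = 4.7
  Capstone 61 × 0.43 = 26.23
Sum = 65.81
65.81 is ≥ 59 and < 66 → D

D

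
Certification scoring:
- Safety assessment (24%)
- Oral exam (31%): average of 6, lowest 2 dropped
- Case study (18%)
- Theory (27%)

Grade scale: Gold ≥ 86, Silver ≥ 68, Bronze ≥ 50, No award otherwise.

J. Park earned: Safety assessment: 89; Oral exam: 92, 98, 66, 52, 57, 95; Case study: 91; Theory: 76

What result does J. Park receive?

Silver

Oral exam: drop 52, 57 → average of remaining 4 = 351/4 = 87.75
Weighted total:
  Safety assessment 89 × 0.24 = 21.36
  Oral exam 87.75 × 0.31 = 27.2025
  Case study 91 × 0.18 = 16.38
  Theory 76 × 0.27 = 20.52
Sum = 85.4625
85.4625 is ≥ 68 and < 86 → Silver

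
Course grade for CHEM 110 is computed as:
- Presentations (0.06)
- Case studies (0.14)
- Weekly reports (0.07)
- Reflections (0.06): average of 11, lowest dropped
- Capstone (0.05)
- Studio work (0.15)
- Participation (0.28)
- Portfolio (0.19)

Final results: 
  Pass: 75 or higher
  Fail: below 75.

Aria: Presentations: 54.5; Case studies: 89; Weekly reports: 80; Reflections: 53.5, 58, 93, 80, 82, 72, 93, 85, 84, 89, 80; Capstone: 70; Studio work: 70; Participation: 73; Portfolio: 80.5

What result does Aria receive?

Reflections: drop 53.5 → average of remaining 10 = 816/10 = 81.6
Weighted total:
  Presentations 54.5 × 0.06 = 3.27
  Case studies 89 × 0.14 = 12.46
  Weekly reports 80 × 0.07 = 5.6
  Reflections 81.6 × 0.06 = 4.896
  Capstone 70 × 0.05 = 3.5
  Studio work 70 × 0.15 = 10.5
  Participation 73 × 0.28 = 20.44
  Portfolio 80.5 × 0.19 = 15.295
Sum = 75.961
75.961 ≥ 75 → Pass

Pass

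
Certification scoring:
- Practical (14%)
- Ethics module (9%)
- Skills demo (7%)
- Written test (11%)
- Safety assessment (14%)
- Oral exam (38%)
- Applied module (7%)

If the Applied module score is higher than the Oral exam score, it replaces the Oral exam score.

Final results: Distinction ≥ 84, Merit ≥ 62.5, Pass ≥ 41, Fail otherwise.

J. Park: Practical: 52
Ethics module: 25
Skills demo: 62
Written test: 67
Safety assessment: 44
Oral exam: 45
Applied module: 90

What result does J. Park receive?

Applied module (90) > Oral exam (45), so Oral exam counts as 90.
Weighted total:
  Practical 52 × 0.14 = 7.28
  Ethics module 25 × 0.09 = 2.25
  Skills demo 62 × 0.07 = 4.34
  Written test 67 × 0.11 = 7.37
  Safety assessment 44 × 0.14 = 6.16
  Oral exam 90 × 0.38 = 34.2
  Applied module 90 × 0.07 = 6.3
Sum = 67.9
67.9 is ≥ 62.5 and < 84 → Merit

Merit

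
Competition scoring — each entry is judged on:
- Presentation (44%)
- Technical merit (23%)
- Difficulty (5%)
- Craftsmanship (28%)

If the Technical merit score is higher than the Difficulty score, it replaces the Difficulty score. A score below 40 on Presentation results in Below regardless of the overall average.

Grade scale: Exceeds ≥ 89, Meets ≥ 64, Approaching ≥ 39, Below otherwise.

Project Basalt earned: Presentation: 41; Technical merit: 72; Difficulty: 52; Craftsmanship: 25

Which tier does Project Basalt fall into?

Approaching

Technical merit (72) > Difficulty (52), so Difficulty counts as 72.
Presentation score 41 ≥ 40: minimum met.
Weighted total:
  Presentation 41 × 0.44 = 18.04
  Technical merit 72 × 0.23 = 16.56
  Difficulty 72 × 0.05 = 3.6
  Craftsmanship 25 × 0.28 = 7
Sum = 45.2
45.2 is ≥ 39 and < 64 → Approaching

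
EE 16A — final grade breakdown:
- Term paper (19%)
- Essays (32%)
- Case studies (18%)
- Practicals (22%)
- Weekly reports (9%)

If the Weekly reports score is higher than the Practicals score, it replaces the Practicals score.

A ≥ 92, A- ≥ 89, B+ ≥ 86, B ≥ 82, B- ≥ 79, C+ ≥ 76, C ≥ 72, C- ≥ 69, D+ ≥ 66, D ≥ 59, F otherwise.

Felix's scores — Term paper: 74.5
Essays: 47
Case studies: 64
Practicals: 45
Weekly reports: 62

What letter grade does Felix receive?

D

Weekly reports (62) > Practicals (45), so Practicals counts as 62.
Weighted total:
  Term paper 74.5 × 0.19 = 14.155
  Essays 47 × 0.32 = 15.04
  Case studies 64 × 0.18 = 11.52
  Practicals 62 × 0.22 = 13.64
  Weekly reports 62 × 0.09 = 5.58
Sum = 59.935
59.935 is ≥ 59 and < 66 → D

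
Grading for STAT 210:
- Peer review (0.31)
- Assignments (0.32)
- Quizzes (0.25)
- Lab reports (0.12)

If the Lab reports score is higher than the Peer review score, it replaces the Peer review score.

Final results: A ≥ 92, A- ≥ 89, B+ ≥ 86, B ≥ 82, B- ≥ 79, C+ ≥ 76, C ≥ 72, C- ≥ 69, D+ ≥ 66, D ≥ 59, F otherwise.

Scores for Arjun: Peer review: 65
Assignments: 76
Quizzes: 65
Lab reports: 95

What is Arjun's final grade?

B-

Lab reports (95) > Peer review (65), so Peer review counts as 95.
Weighted total:
  Peer review 95 × 0.31 = 29.45
  Assignments 76 × 0.32 = 24.32
  Quizzes 65 × 0.25 = 16.25
  Lab reports 95 × 0.12 = 11.4
Sum = 81.42
81.42 is ≥ 79 and < 82 → B-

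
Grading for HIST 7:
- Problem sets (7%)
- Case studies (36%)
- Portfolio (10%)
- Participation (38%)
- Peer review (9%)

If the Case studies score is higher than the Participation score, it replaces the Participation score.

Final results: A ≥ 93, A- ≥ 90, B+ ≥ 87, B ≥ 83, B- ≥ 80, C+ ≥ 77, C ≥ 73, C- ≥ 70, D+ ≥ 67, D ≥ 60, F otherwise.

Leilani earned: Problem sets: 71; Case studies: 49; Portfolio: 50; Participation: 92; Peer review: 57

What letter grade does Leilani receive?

D+

Case studies (49) ≤ Participation (92), so Participation stays at 92.
Weighted total:
  Problem sets 71 × 0.07 = 4.97
  Case studies 49 × 0.36 = 17.64
  Portfolio 50 × 0.1 = 5
  Participation 92 × 0.38 = 34.96
  Peer review 57 × 0.09 = 5.13
Sum = 67.7
67.7 is ≥ 67 and < 70 → D+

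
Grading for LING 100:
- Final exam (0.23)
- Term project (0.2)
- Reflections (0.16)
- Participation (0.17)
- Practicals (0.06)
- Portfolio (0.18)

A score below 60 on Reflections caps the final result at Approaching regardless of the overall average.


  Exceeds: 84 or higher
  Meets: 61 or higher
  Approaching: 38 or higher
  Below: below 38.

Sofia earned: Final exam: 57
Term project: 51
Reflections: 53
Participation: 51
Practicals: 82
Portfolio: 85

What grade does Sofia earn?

Approaching

Reflections score 53 < 60: minimum not met.
Weighted total:
  Final exam 57 × 0.23 = 13.11
  Term project 51 × 0.2 = 10.2
  Reflections 53 × 0.16 = 8.48
  Participation 51 × 0.17 = 8.67
  Practicals 82 × 0.06 = 4.92
  Portfolio 85 × 0.18 = 15.3
Sum = 60.68
60.68 would be Approaching; cap at Approaching applies → Approaching.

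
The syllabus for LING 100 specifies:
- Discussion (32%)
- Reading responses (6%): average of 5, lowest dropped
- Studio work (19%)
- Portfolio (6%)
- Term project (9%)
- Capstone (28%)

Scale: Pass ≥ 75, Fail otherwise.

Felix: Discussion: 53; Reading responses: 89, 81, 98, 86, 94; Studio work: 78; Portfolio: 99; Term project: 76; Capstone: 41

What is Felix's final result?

Reading responses: drop 81 → average of remaining 4 = 367/4 = 91.75
Weighted total:
  Discussion 53 × 0.32 = 16.96
  Reading responses 91.75 × 0.06 = 5.505
  Studio work 78 × 0.19 = 14.82
  Portfolio 99 × 0.06 = 5.94
  Term project 76 × 0.09 = 6.84
  Capstone 41 × 0.28 = 11.48
Sum = 61.545
61.545 < 75 → Fail

Fail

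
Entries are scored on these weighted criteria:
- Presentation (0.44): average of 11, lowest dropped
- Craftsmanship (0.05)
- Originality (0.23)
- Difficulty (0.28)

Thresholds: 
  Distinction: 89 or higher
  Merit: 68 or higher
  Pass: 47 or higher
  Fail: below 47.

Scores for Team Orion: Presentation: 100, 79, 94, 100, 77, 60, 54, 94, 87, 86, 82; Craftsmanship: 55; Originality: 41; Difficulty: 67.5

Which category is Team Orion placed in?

Merit

Presentation: drop 54 → average of remaining 10 = 859/10 = 85.9
Weighted total:
  Presentation 85.9 × 0.44 = 37.796
  Craftsmanship 55 × 0.05 = 2.75
  Originality 41 × 0.23 = 9.43
  Difficulty 67.5 × 0.28 = 18.9
Sum = 68.876
68.876 is ≥ 68 and < 89 → Merit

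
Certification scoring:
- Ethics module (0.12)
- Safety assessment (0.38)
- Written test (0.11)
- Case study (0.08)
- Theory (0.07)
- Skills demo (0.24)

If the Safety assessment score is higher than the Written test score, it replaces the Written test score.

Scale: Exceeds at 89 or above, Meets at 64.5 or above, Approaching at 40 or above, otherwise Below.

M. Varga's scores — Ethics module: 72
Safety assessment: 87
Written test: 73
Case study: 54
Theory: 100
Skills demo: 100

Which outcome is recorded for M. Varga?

Meets

Safety assessment (87) > Written test (73), so Written test counts as 87.
Weighted total:
  Ethics module 72 × 0.12 = 8.64
  Safety assessment 87 × 0.38 = 33.06
  Written test 87 × 0.11 = 9.57
  Case study 54 × 0.08 = 4.32
  Theory 100 × 0.07 = 7
  Skills demo 100 × 0.24 = 24
Sum = 86.59
86.59 is ≥ 64.5 and < 89 → Meets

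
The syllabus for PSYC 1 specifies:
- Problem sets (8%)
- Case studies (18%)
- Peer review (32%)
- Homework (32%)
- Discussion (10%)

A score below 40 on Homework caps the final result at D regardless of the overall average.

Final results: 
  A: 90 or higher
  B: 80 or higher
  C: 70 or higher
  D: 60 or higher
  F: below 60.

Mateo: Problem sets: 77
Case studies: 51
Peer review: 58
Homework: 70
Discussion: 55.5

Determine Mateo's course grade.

Homework score 70 ≥ 40: minimum met.
Weighted total:
  Problem sets 77 × 0.08 = 6.16
  Case studies 51 × 0.18 = 9.18
  Peer review 58 × 0.32 = 18.56
  Homework 70 × 0.32 = 22.4
  Discussion 55.5 × 0.1 = 5.55
Sum = 61.85
61.85 is ≥ 60 and < 70 → D

D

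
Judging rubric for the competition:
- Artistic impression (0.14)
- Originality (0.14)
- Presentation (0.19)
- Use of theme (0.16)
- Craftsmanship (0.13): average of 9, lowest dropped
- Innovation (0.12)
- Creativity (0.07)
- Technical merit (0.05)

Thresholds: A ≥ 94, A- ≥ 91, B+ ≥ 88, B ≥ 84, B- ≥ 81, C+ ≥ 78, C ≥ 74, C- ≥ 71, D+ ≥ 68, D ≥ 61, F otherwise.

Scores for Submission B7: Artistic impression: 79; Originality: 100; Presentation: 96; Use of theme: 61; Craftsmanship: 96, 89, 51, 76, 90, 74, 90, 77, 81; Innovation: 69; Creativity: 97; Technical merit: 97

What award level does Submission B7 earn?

B-

Craftsmanship: drop 51 → average of remaining 8 = 673/8 = 84.125
Weighted total:
  Artistic impression 79 × 0.14 = 11.06
  Originality 100 × 0.14 = 14
  Presentation 96 × 0.19 = 18.24
  Use of theme 61 × 0.16 = 9.76
  Craftsmanship 84.125 × 0.13 = 10.93625
  Innovation 69 × 0.12 = 8.28
  Creativity 97 × 0.07 = 6.79
  Technical merit 97 × 0.05 = 4.85
Sum = 83.91625
83.91625 is ≥ 81 and < 84 → B-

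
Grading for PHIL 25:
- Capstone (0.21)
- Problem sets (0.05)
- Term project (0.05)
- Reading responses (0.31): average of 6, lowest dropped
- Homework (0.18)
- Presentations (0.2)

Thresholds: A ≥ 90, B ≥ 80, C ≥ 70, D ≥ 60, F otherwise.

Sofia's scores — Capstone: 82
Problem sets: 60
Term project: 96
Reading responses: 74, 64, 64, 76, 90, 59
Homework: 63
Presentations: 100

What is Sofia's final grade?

Reading responses: drop 59 → average of remaining 5 = 368/5 = 73.6
Weighted total:
  Capstone 82 × 0.21 = 17.22
  Problem sets 60 × 0.05 = 3
  Term project 96 × 0.05 = 4.8
  Reading responses 73.6 × 0.31 = 22.816
  Homework 63 × 0.18 = 11.34
  Presentations 100 × 0.2 = 20
Sum = 79.176
79.176 is ≥ 70 and < 80 → C

C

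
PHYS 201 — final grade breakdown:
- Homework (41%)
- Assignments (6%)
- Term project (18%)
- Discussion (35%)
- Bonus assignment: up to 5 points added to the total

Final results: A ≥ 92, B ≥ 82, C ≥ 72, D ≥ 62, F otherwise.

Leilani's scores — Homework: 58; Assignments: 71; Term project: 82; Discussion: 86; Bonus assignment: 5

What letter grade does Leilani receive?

C

Weighted total:
  Homework 58 × 0.41 = 23.78
  Assignments 71 × 0.06 = 4.26
  Term project 82 × 0.18 = 14.76
  Discussion 86 × 0.35 = 30.1
Sum = 72.9
Bonus assignment: 72.9 + 5 = 77.9
77.9 is ≥ 72 and < 82 → C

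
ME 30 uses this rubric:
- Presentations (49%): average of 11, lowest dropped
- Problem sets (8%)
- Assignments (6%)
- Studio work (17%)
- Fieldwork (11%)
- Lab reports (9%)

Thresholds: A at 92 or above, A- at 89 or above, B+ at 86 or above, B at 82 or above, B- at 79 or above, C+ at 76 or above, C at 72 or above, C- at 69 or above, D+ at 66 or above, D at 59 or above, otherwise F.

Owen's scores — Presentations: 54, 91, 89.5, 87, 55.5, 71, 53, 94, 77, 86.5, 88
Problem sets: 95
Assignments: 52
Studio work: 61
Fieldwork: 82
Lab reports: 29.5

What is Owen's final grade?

C-

Presentations: drop 53 → average of remaining 10 = 793.5/10 = 79.35
Weighted total:
  Presentations 79.35 × 0.49 = 38.8815
  Problem sets 95 × 0.08 = 7.6
  Assignments 52 × 0.06 = 3.12
  Studio work 61 × 0.17 = 10.37
  Fieldwork 82 × 0.11 = 9.02
  Lab reports 29.5 × 0.09 = 2.655
Sum = 71.6465
71.6465 is ≥ 69 and < 72 → C-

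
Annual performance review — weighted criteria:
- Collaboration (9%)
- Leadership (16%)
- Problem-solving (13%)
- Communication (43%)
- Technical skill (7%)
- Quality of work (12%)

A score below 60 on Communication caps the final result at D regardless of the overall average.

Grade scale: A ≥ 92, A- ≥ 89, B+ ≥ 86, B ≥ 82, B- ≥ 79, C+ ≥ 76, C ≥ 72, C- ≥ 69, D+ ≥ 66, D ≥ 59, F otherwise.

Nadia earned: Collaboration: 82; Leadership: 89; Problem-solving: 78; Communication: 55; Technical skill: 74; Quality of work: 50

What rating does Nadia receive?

D

Communication score 55 < 60: minimum not met.
Weighted total:
  Collaboration 82 × 0.09 = 7.38
  Leadership 89 × 0.16 = 14.24
  Problem-solving 78 × 0.13 = 10.14
  Communication 55 × 0.43 = 23.65
  Technical skill 74 × 0.07 = 5.18
  Quality of work 50 × 0.12 = 6
Sum = 66.59
66.59 would be D+; cap at D applies → D.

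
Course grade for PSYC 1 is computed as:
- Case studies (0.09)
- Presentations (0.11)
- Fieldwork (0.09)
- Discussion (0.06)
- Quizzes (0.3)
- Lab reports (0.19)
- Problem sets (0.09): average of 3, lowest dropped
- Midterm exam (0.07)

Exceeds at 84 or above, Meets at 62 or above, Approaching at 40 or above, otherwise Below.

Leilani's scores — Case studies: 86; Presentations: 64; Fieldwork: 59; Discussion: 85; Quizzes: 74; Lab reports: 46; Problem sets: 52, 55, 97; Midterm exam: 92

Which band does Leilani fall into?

Problem sets: drop 52 → average of remaining 2 = 152/2 = 76
Weighted total:
  Case studies 86 × 0.09 = 7.74
  Presentations 64 × 0.11 = 7.04
  Fieldwork 59 × 0.09 = 5.31
  Discussion 85 × 0.06 = 5.1
  Quizzes 74 × 0.3 = 22.2
  Lab reports 46 × 0.19 = 8.74
  Problem sets 76 × 0.09 = 6.84
  Midterm exam 92 × 0.07 = 6.44
Sum = 69.41
69.41 is ≥ 62 and < 84 → Meets

Meets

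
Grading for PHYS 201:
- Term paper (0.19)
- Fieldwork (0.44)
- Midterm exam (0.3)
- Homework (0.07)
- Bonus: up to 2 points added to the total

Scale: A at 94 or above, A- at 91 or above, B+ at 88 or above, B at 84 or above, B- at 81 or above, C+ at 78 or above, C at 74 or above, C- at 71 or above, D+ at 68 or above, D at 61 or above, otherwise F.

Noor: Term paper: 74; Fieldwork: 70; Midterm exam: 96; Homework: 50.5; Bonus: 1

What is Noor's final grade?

C+

Weighted total:
  Term paper 74 × 0.19 = 14.06
  Fieldwork 70 × 0.44 = 30.8
  Midterm exam 96 × 0.3 = 28.8
  Homework 50.5 × 0.07 = 3.535
Sum = 77.195
Bonus: 77.195 + 1 = 78.195
78.195 is ≥ 78 and < 81 → C+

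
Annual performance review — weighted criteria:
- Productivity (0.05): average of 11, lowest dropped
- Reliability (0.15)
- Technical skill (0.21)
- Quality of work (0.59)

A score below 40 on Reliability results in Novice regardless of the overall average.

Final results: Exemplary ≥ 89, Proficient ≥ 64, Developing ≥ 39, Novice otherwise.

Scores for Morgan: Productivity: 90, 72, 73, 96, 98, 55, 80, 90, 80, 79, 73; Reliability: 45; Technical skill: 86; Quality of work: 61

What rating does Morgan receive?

Proficient

Productivity: drop 55 → average of remaining 10 = 831/10 = 83.1
Reliability score 45 ≥ 40: minimum met.
Weighted total:
  Productivity 83.1 × 0.05 = 4.155
  Reliability 45 × 0.15 = 6.75
  Technical skill 86 × 0.21 = 18.06
  Quality of work 61 × 0.59 = 35.99
Sum = 64.955
64.955 is ≥ 64 and < 89 → Proficient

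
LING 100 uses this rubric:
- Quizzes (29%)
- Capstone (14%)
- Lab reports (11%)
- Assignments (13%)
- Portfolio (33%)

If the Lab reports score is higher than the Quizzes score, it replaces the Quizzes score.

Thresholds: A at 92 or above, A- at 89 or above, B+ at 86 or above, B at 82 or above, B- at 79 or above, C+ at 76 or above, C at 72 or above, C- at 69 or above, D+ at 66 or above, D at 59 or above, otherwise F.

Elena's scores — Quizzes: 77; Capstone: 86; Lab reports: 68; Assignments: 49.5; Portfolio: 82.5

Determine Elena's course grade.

Lab reports (68) ≤ Quizzes (77), so Quizzes stays at 77.
Weighted total:
  Quizzes 77 × 0.29 = 22.33
  Capstone 86 × 0.14 = 12.04
  Lab reports 68 × 0.11 = 7.48
  Assignments 49.5 × 0.13 = 6.435
  Portfolio 82.5 × 0.33 = 27.225
Sum = 75.51
75.51 is ≥ 72 and < 76 → C

C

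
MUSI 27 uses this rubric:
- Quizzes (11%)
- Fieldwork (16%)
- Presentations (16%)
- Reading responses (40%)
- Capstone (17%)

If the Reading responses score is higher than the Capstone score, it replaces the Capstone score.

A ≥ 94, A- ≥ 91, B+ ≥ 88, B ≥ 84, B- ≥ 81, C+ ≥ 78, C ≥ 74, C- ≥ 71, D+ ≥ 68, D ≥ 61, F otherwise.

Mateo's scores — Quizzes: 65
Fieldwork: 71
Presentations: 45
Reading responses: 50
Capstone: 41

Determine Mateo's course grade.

F

Reading responses (50) > Capstone (41), so Capstone counts as 50.
Weighted total:
  Quizzes 65 × 0.11 = 7.15
  Fieldwork 71 × 0.16 = 11.36
  Presentations 45 × 0.16 = 7.2
  Reading responses 50 × 0.4 = 20
  Capstone 50 × 0.17 = 8.5
Sum = 54.21
54.21 < 61 → F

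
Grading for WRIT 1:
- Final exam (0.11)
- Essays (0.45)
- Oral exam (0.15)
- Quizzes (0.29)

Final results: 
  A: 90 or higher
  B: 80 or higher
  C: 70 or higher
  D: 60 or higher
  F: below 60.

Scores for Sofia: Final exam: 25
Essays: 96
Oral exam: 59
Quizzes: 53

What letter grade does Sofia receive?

C

Weighted total:
  Final exam 25 × 0.11 = 2.75
  Essays 96 × 0.45 = 43.2
  Oral exam 59 × 0.15 = 8.85
  Quizzes 53 × 0.29 = 15.37
Sum = 70.17
70.17 is ≥ 70 and < 80 → C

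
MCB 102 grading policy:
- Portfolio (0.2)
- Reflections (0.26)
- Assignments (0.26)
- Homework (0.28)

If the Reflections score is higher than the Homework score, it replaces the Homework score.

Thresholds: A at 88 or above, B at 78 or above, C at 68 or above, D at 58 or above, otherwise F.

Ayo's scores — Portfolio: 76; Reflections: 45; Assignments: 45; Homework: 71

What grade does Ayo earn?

Reflections (45) ≤ Homework (71), so Homework stays at 71.
Weighted total:
  Portfolio 76 × 0.2 = 15.2
  Reflections 45 × 0.26 = 11.7
  Assignments 45 × 0.26 = 11.7
  Homework 71 × 0.28 = 19.88
Sum = 58.48
58.48 is ≥ 58 and < 68 → D

D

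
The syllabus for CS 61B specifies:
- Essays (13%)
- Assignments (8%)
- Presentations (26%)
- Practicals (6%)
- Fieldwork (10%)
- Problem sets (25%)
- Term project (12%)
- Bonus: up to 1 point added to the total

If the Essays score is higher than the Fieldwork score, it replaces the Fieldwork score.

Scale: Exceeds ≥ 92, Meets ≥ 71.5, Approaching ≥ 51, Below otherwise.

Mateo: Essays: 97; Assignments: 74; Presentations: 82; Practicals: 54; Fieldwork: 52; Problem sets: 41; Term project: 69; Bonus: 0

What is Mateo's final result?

Essays (97) > Fieldwork (52), so Fieldwork counts as 97.
Weighted total:
  Essays 97 × 0.13 = 12.61
  Assignments 74 × 0.08 = 5.92
  Presentations 82 × 0.26 = 21.32
  Practicals 54 × 0.06 = 3.24
  Fieldwork 97 × 0.1 = 9.7
  Problem sets 41 × 0.25 = 10.25
  Term project 69 × 0.12 = 8.28
Sum = 71.32
Bonus: 71.32 + 0 = 71.32
71.32 is ≥ 51 and < 71.5 → Approaching

Approaching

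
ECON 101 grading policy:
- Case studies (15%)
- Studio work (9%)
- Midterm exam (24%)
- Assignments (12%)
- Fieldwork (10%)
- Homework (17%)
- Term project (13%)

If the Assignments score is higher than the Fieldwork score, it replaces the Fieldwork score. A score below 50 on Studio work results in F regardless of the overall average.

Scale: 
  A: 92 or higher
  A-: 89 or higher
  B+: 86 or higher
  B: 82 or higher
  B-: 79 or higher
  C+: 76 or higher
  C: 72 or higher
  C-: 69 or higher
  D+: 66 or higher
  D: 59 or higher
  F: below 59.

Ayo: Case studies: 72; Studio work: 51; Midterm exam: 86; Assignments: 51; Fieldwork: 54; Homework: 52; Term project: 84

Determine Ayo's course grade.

D+

Assignments (51) ≤ Fieldwork (54), so Fieldwork stays at 54.
Studio work score 51 ≥ 50: minimum met.
Weighted total:
  Case studies 72 × 0.15 = 10.8
  Studio work 51 × 0.09 = 4.59
  Midterm exam 86 × 0.24 = 20.64
  Assignments 51 × 0.12 = 6.12
  Fieldwork 54 × 0.1 = 5.4
  Homework 52 × 0.17 = 8.84
  Term project 84 × 0.13 = 10.92
Sum = 67.31
67.31 is ≥ 66 and < 69 → D+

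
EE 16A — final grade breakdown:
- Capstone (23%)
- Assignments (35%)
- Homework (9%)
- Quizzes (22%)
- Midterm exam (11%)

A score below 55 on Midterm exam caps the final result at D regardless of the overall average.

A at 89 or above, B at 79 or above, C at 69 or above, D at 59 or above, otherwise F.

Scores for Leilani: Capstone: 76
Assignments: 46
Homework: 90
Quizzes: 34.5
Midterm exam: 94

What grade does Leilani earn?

Midterm exam score 94 ≥ 55: minimum met.
Weighted total:
  Capstone 76 × 0.23 = 17.48
  Assignments 46 × 0.35 = 16.1
  Homework 90 × 0.09 = 8.1
  Quizzes 34.5 × 0.22 = 7.59
  Midterm exam 94 × 0.11 = 10.34
Sum = 59.61
59.61 is ≥ 59 and < 69 → D

D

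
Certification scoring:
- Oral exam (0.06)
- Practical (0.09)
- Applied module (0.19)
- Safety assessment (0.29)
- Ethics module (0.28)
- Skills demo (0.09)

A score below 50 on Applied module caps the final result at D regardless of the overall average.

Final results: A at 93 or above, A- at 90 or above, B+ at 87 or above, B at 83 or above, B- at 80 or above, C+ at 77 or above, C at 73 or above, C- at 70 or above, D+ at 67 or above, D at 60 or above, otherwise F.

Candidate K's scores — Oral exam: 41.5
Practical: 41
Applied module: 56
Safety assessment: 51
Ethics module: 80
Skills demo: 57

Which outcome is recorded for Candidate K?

Applied module score 56 ≥ 50: minimum met.
Weighted total:
  Oral exam 41.5 × 0.06 = 2.49
  Practical 41 × 0.09 = 3.69
  Applied module 56 × 0.19 = 10.64
  Safety assessment 51 × 0.29 = 14.79
  Ethics module 80 × 0.28 = 22.4
  Skills demo 57 × 0.09 = 5.13
Sum = 59.14
59.14 < 60 → F

F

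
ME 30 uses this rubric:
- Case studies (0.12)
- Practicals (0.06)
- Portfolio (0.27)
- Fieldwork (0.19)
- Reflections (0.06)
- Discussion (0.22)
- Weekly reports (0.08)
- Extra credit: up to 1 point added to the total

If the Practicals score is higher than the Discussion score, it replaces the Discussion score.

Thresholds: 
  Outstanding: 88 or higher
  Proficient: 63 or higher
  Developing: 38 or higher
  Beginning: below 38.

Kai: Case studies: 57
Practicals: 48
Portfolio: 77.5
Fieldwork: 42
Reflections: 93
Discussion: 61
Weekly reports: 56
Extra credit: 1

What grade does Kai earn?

Practicals (48) ≤ Discussion (61), so Discussion stays at 61.
Weighted total:
  Case studies 57 × 0.12 = 6.84
  Practicals 48 × 0.06 = 2.88
  Portfolio 77.5 × 0.27 = 20.925
  Fieldwork 42 × 0.19 = 7.98
  Reflections 93 × 0.06 = 5.58
  Discussion 61 × 0.22 = 13.42
  Weekly reports 56 × 0.08 = 4.48
Sum = 62.105
Extra credit: 62.105 + 1 = 63.105
63.105 is ≥ 63 and < 88 → Proficient

Proficient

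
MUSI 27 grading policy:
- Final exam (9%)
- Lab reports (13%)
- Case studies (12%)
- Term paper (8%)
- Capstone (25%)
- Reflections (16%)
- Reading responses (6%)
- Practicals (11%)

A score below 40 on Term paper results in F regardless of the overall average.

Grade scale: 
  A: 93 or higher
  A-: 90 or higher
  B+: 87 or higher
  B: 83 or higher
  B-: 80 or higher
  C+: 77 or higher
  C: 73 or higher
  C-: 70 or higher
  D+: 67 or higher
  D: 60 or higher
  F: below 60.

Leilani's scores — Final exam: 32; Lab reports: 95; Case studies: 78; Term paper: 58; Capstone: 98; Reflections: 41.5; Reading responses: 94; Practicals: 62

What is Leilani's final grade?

Term paper score 58 ≥ 40: minimum met.
Weighted total:
  Final exam 32 × 0.09 = 2.88
  Lab reports 95 × 0.13 = 12.35
  Case studies 78 × 0.12 = 9.36
  Term paper 58 × 0.08 = 4.64
  Capstone 98 × 0.25 = 24.5
  Reflections 41.5 × 0.16 = 6.64
  Reading responses 94 × 0.06 = 5.64
  Practicals 62 × 0.11 = 6.82
Sum = 72.83
72.83 is ≥ 70 and < 73 → C-

C-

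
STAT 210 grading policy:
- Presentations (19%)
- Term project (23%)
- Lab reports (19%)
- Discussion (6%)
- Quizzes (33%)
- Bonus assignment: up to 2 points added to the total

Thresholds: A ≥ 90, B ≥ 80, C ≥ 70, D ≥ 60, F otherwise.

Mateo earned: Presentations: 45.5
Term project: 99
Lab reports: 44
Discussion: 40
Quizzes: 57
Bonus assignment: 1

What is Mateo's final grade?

Weighted total:
  Presentations 45.5 × 0.19 = 8.645
  Term project 99 × 0.23 = 22.77
  Lab reports 44 × 0.19 = 8.36
  Discussion 40 × 0.06 = 2.4
  Quizzes 57 × 0.33 = 18.81
Sum = 60.985
Bonus assignment: 60.985 + 1 = 61.985
61.985 is ≥ 60 and < 70 → D

D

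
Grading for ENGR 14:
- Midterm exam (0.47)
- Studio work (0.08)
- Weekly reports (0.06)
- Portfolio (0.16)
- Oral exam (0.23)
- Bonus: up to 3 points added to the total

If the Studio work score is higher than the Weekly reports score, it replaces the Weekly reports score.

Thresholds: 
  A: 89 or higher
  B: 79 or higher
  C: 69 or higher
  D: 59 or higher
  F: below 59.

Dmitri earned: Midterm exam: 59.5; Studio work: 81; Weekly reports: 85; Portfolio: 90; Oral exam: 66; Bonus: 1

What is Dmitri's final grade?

C

Studio work (81) ≤ Weekly reports (85), so Weekly reports stays at 85.
Weighted total:
  Midterm exam 59.5 × 0.47 = 27.965
  Studio work 81 × 0.08 = 6.48
  Weekly reports 85 × 0.06 = 5.1
  Portfolio 90 × 0.16 = 14.4
  Oral exam 66 × 0.23 = 15.18
Sum = 69.125
Bonus: 69.125 + 1 = 70.125
70.125 is ≥ 69 and < 79 → C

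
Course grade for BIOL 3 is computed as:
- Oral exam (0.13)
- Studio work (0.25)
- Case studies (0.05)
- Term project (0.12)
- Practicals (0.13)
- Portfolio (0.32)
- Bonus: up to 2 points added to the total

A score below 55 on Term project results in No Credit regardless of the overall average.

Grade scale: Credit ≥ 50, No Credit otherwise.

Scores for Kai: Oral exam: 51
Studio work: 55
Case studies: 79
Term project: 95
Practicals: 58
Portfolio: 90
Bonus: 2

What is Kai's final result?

Credit

Term project score 95 ≥ 55: minimum met.
Weighted total:
  Oral exam 51 × 0.13 = 6.63
  Studio work 55 × 0.25 = 13.75
  Case studies 79 × 0.05 = 3.95
  Term project 95 × 0.12 = 11.4
  Practicals 58 × 0.13 = 7.54
  Portfolio 90 × 0.32 = 28.8
Sum = 72.07
Bonus: 72.07 + 2 = 74.07
74.07 ≥ 50 → Credit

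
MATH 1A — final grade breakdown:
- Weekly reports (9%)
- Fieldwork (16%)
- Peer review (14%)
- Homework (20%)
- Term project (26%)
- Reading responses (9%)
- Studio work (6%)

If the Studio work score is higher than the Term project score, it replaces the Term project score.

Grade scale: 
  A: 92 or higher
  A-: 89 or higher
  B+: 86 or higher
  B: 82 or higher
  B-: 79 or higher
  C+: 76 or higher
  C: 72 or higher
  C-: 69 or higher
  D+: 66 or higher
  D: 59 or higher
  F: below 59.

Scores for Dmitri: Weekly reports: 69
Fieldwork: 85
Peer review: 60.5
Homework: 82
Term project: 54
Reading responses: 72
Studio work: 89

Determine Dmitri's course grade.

B-

Studio work (89) > Term project (54), so Term project counts as 89.
Weighted total:
  Weekly reports 69 × 0.09 = 6.21
  Fieldwork 85 × 0.16 = 13.6
  Peer review 60.5 × 0.14 = 8.47
  Homework 82 × 0.2 = 16.4
  Term project 89 × 0.26 = 23.14
  Reading responses 72 × 0.09 = 6.48
  Studio work 89 × 0.06 = 5.34
Sum = 79.64
79.64 is ≥ 79 and < 82 → B-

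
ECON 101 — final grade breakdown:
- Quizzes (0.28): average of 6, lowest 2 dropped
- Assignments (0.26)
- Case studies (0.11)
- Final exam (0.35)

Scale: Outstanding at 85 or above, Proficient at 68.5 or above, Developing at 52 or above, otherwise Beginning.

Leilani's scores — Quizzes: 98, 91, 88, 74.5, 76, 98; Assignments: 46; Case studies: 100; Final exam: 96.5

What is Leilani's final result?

Quizzes: drop 74.5, 76 → average of remaining 4 = 375/4 = 93.75
Weighted total:
  Quizzes 93.75 × 0.28 = 26.25
  Assignments 46 × 0.26 = 11.96
  Case studies 100 × 0.11 = 11
  Final exam 96.5 × 0.35 = 33.775
Sum = 82.985
82.985 is ≥ 68.5 and < 85 → Proficient

Proficient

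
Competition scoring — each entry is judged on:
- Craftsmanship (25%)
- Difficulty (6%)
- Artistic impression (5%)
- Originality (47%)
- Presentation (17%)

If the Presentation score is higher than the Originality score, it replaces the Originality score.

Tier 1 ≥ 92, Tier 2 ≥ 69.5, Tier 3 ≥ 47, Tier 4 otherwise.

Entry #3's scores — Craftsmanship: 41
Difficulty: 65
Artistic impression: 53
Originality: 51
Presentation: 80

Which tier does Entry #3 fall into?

Presentation (80) > Originality (51), so Originality counts as 80.
Weighted total:
  Craftsmanship 41 × 0.25 = 10.25
  Difficulty 65 × 0.06 = 3.9
  Artistic impression 53 × 0.05 = 2.65
  Originality 80 × 0.47 = 37.6
  Presentation 80 × 0.17 = 13.6
Sum = 68
68 is ≥ 47 and < 69.5 → Tier 3

Tier 3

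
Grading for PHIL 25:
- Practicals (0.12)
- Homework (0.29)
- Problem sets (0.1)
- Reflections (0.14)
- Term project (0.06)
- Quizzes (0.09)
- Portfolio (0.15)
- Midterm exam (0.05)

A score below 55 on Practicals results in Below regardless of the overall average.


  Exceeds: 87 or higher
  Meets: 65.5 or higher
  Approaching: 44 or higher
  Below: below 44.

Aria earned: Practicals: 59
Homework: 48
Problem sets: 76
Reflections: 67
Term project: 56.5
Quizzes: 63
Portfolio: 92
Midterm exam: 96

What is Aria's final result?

Practicals score 59 ≥ 55: minimum met.
Weighted total:
  Practicals 59 × 0.12 = 7.08
  Homework 48 × 0.29 = 13.92
  Problem sets 76 × 0.1 = 7.6
  Reflections 67 × 0.14 = 9.38
  Term project 56.5 × 0.06 = 3.39
  Quizzes 63 × 0.09 = 5.67
  Portfolio 92 × 0.15 = 13.8
  Midterm exam 96 × 0.05 = 4.8
Sum = 65.64
65.64 is ≥ 65.5 and < 87 → Meets

Meets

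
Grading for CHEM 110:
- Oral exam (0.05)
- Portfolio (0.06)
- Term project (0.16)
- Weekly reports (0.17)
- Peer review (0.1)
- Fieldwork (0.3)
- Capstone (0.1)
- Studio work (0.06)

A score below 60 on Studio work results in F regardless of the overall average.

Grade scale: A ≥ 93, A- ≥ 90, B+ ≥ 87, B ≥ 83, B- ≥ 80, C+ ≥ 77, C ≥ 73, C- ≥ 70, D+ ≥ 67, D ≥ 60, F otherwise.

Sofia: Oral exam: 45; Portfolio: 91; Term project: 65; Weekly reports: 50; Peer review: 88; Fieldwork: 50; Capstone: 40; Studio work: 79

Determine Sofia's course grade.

Studio work score 79 ≥ 60: minimum met.
Weighted total:
  Oral exam 45 × 0.05 = 2.25
  Portfolio 91 × 0.06 = 5.46
  Term project 65 × 0.16 = 10.4
  Weekly reports 50 × 0.17 = 8.5
  Peer review 88 × 0.1 = 8.8
  Fieldwork 50 × 0.3 = 15
  Capstone 40 × 0.1 = 4
  Studio work 79 × 0.06 = 4.74
Sum = 59.15
59.15 < 60 → F

F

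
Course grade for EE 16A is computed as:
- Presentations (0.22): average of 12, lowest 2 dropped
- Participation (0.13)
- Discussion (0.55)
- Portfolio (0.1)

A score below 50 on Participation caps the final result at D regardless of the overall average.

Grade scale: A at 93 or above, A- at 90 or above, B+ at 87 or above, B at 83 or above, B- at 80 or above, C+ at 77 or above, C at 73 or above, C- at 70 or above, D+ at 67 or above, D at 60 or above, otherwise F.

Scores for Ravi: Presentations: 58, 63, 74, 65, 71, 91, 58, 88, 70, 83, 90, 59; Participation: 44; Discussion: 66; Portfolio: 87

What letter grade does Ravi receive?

D

Presentations: drop 58, 58 → average of remaining 10 = 754/10 = 75.4
Participation score 44 < 50: minimum not met.
Weighted total:
  Presentations 75.4 × 0.22 = 16.588
  Participation 44 × 0.13 = 5.72
  Discussion 66 × 0.55 = 36.3
  Portfolio 87 × 0.1 = 8.7
Sum = 67.308
67.308 would be D+; cap at D applies → D.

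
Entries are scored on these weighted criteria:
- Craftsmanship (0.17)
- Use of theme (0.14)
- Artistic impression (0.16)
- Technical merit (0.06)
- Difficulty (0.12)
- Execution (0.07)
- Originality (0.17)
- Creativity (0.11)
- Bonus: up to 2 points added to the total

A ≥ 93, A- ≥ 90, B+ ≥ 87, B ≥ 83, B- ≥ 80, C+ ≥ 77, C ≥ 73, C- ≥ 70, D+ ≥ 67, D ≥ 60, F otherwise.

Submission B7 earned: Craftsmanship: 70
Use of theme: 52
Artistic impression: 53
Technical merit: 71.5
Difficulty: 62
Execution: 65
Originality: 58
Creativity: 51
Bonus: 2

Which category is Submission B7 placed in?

Weighted total:
  Craftsmanship 70 × 0.17 = 11.9
  Use of theme 52 × 0.14 = 7.28
  Artistic impression 53 × 0.16 = 8.48
  Technical merit 71.5 × 0.06 = 4.29
  Difficulty 62 × 0.12 = 7.44
  Execution 65 × 0.07 = 4.55
  Originality 58 × 0.17 = 9.86
  Creativity 51 × 0.11 = 5.61
Sum = 59.41
Bonus: 59.41 + 2 = 61.41
61.41 is ≥ 60 and < 67 → D

D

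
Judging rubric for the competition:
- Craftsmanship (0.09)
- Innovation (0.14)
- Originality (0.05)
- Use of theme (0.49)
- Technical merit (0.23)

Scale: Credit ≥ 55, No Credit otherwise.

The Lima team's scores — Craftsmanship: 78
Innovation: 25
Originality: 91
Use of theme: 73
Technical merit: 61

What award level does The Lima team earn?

Credit

Weighted total:
  Craftsmanship 78 × 0.09 = 7.02
  Innovation 25 × 0.14 = 3.5
  Originality 91 × 0.05 = 4.55
  Use of theme 73 × 0.49 = 35.77
  Technical merit 61 × 0.23 = 14.03
Sum = 64.87
64.87 ≥ 55 → Credit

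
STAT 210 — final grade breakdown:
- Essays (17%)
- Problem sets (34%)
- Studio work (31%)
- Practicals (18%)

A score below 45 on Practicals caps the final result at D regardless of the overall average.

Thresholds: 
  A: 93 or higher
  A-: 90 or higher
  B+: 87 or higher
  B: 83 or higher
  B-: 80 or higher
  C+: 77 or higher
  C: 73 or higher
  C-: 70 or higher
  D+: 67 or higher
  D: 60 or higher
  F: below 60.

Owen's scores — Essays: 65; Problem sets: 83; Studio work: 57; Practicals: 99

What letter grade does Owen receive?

Practicals score 99 ≥ 45: minimum met.
Weighted total:
  Essays 65 × 0.17 = 11.05
  Problem sets 83 × 0.34 = 28.22
  Studio work 57 × 0.31 = 17.67
  Practicals 99 × 0.18 = 17.82
Sum = 74.76
74.76 is ≥ 73 and < 77 → C

C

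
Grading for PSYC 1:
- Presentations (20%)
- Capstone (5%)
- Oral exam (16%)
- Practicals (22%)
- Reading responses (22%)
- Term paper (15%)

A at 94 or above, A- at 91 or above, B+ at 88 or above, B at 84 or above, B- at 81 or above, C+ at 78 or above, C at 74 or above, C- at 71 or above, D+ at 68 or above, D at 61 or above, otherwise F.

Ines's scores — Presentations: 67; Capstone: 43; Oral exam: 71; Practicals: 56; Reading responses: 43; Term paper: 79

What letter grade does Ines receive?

Weighted total:
  Presentations 67 × 0.2 = 13.4
  Capstone 43 × 0.05 = 2.15
  Oral exam 71 × 0.16 = 11.36
  Practicals 56 × 0.22 = 12.32
  Reading responses 43 × 0.22 = 9.46
  Term paper 79 × 0.15 = 11.85
Sum = 60.54
60.54 < 61 → F

F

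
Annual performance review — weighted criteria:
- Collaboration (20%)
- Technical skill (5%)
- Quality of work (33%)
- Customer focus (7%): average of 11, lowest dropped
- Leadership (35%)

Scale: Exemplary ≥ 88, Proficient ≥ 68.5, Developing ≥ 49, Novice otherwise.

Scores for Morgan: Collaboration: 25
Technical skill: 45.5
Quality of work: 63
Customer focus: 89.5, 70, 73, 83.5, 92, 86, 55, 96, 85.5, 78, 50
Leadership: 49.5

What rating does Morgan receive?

Customer focus: drop 50 → average of remaining 10 = 808.5/10 = 80.85
Weighted total:
  Collaboration 25 × 0.2 = 5
  Technical skill 45.5 × 0.05 = 2.275
  Quality of work 63 × 0.33 = 20.79
  Customer focus 80.85 × 0.07 = 5.6595
  Leadership 49.5 × 0.35 = 17.325
Sum = 51.0495
51.0495 is ≥ 49 and < 68.5 → Developing

Developing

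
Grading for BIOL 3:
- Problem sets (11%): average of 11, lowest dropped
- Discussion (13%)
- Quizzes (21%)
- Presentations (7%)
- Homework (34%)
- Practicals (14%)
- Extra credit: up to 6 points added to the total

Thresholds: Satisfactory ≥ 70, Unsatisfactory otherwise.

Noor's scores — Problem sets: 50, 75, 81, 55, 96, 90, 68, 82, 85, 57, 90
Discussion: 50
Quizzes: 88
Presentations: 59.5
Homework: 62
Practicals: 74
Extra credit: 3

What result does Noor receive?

Satisfactory

Problem sets: drop 50 → average of remaining 10 = 779/10 = 77.9
Weighted total:
  Problem sets 77.9 × 0.11 = 8.569
  Discussion 50 × 0.13 = 6.5
  Quizzes 88 × 0.21 = 18.48
  Presentations 59.5 × 0.07 = 4.165
  Homework 62 × 0.34 = 21.08
  Practicals 74 × 0.14 = 10.36
Sum = 69.154
Extra credit: 69.154 + 3 = 72.154
72.154 ≥ 70 → Satisfactory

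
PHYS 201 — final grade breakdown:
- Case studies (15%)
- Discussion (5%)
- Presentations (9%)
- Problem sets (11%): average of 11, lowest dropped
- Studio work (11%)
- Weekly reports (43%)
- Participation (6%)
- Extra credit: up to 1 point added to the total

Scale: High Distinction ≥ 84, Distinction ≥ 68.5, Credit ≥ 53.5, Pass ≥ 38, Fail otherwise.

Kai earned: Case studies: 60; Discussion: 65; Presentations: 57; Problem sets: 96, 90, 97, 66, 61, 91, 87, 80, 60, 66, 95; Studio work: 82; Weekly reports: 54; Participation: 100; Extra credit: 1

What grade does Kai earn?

Problem sets: drop 60 → average of remaining 10 = 829/10 = 82.9
Weighted total:
  Case studies 60 × 0.15 = 9
  Discussion 65 × 0.05 = 3.25
  Presentations 57 × 0.09 = 5.13
  Problem sets 82.9 × 0.11 = 9.119
  Studio work 82 × 0.11 = 9.02
  Weekly reports 54 × 0.43 = 23.22
  Participation 100 × 0.06 = 6
Sum = 64.739
Extra credit: 64.739 + 1 = 65.739
65.739 is ≥ 53.5 and < 68.5 → Credit

Credit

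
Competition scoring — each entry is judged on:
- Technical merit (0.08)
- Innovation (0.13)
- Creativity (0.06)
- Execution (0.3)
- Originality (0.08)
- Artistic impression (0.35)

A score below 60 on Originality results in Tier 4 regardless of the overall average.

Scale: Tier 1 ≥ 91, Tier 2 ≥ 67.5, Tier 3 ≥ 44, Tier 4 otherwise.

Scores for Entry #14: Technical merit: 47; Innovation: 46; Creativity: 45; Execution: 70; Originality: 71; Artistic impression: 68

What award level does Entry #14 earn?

Originality score 71 ≥ 60: minimum met.
Weighted total:
  Technical merit 47 × 0.08 = 3.76
  Innovation 46 × 0.13 = 5.98
  Creativity 45 × 0.06 = 2.7
  Execution 70 × 0.3 = 21
  Originality 71 × 0.08 = 5.68
  Artistic impression 68 × 0.35 = 23.8
Sum = 62.92
62.92 is ≥ 44 and < 67.5 → Tier 3

Tier 3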